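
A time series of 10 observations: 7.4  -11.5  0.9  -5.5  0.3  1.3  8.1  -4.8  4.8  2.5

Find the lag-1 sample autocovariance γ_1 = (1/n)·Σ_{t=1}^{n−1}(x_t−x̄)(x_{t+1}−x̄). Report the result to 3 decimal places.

-13.893

Mean x̄ = (7.4 − 11.5 + 0.9 − 5.5 + 0.3 + 1.3 + 8.1 − 4.8 + 4.8 + 2.5)/10 = 0.3500
Σ_{t=1}^{9}(x_t−x̄)(x_{t+1}−x̄) = -138.9325
γ_1 = -138.9325 / 10 = -13.893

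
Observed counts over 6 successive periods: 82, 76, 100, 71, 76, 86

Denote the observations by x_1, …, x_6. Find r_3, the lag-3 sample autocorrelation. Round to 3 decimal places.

Mean x̄ = (82 + 76 + 100 + 71 + 76 + 86)/6 = 81.8333
Σ(x_t−x̄)(x_{t+3}−x̄) = (-1.8056) + (34.0278) + (75.6944) = 107.9167
Denominator Σ(x_t−x̄)² = 532.8333
r_3 = 107.9167 / 532.8333 = 0.203

0.203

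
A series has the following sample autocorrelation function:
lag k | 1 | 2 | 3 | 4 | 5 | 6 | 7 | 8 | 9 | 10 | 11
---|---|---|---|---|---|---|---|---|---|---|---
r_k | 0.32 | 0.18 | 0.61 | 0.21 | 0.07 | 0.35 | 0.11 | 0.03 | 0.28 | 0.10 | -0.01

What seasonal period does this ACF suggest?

3

The largest autocorrelation is r_3 = 0.61, with a weaker echo at lag 6 (0.35); the remaining lags stay at or below 0.32. The elevated value at lag 1 (0.32), dropping to 0.18 at lag 2, reflects decaying short-term dependence rather than seasonality.
The dominant spike at lag 3 indicates a seasonal period of 3.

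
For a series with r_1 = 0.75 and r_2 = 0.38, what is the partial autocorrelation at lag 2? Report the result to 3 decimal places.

-0.417

φ_{22} = (r_2 − r_1²) / (1 − r_1²)
r_1² = (0.75)² = 0.5625
Numerator = 0.38 − 0.5625 = -0.1825; denominator = 1 − 0.5625 = 0.4375
φ_{22} = -0.1825 / 0.4375 = -0.417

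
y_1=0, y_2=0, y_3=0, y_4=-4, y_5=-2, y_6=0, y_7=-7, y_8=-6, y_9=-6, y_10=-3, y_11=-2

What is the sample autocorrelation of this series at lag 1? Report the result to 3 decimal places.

0.363

Mean ȳ = (0 + 0 + 0 − 4 − 2 + 0 − 7 − 6 − 6 − 3 − 2)/11 = -2.7273
Numerator Σ_{t=1}^{10}(y_t−ȳ)(y_{t+1}−ȳ) = 26.1983
Denominator Σ(y_t−ȳ)² = 72.1818
r_1 = 26.1983 / 72.1818 = 0.363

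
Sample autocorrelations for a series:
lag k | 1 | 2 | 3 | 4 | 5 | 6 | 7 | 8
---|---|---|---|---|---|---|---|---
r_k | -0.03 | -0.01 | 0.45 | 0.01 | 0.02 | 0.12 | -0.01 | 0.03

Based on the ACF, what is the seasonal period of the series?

3

The largest autocorrelation is r_3 = 0.45; the remaining lags stay at or below 0.12.
The dominant spike at lag 3 indicates a seasonal period of 3.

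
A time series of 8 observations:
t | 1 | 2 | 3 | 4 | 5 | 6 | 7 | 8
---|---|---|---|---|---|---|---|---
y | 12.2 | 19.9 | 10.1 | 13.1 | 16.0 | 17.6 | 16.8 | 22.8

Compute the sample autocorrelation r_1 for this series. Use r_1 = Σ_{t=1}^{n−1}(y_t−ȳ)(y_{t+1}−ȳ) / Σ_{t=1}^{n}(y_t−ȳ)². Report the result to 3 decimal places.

-0.113

Mean ȳ = (12.2 + 19.9 + 10.1 + 13.1 + 16.0 + 17.6 + 16.8 + 22.8)/8 = 16.0625
Deviations from mean: -3.8625, 3.8375, -5.9625, -2.9625, -0.0625, 1.5375, 0.7375, 6.7375
Σ(y_t−ȳ)(y_{t+1}−ȳ) = (-14.8223) + (-22.8811) + (17.6639) + (0.1852) + (-0.0961) + (1.1339) + (4.9689) = -13.8477
Denominator Σ(y_t−ȳ)² = 122.2788
r_1 = -13.8477 / 122.2788 = -0.113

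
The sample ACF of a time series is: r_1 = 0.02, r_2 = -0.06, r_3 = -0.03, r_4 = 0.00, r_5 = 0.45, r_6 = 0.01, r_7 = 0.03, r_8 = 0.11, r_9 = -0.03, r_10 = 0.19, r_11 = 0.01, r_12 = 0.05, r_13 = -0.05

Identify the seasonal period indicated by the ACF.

The largest autocorrelation is r_5 = 0.45, with a weaker echo at lag 10 (0.19); the remaining lags stay at or below 0.11.
The dominant spike at lag 5 indicates a seasonal period of 5.

5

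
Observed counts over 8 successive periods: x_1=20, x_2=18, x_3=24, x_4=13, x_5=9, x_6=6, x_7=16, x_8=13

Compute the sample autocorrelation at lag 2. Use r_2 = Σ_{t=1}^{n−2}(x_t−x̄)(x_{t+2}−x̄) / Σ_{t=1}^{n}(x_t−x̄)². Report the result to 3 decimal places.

Mean x̄ = (20 + 18 + 24 + 13 + 9 + 6 + 16 + 13)/8 = 14.8750
Deviations from mean: 5.1250, 3.1250, 9.1250, -1.8750, -5.8750, -8.8750, 1.1250, -1.8750
Numerator Σ_{t=1}^{6}(x_t−x̄)(x_{t+2}−x̄) = 13.9688
Denominator Σ(x_t−x̄)² = 240.8750
r_2 = 13.9688 / 240.8750 = 0.058

0.058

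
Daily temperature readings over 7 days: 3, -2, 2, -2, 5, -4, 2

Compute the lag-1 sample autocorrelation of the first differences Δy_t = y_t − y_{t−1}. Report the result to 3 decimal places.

First differences Δy: -5, 4, -4, 7, -9, 6
Mean of differences = -0.1667
Numerator Σ(Δy_t−Δȳ)(Δy_{t+1}−Δȳ) = -181.3611
Denominator Σ(Δy_t−Δȳ)² = 222.8333
r_1(Δy) = -181.3611 / 222.8333 = -0.814

-0.814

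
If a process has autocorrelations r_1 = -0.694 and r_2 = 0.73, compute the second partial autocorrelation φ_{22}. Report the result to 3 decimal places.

0.479

φ_{22} = (r_2 − r_1²) / (1 − r_1²)
r_1² = (-0.694)² = 0.481636
Numerator = 0.73 − 0.4816 = 0.2484; denominator = 1 − 0.4816 = 0.5184
φ_{22} = 0.2484 / 0.5184 = 0.479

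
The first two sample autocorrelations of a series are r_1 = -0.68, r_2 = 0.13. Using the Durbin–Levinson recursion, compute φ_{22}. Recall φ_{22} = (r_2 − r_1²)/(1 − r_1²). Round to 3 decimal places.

-0.618

φ_{22} = (r_2 − r_1²) / (1 − r_1²)
r_1² = (-0.68)² = 0.4624
Numerator = 0.13 − 0.4624 = -0.3324; denominator = 1 − 0.4624 = 0.5376
φ_{22} = -0.3324 / 0.5376 = -0.618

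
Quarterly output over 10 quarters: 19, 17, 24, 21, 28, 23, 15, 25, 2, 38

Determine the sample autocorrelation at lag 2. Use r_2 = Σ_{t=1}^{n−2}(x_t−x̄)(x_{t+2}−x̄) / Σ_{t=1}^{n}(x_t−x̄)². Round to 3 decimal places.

Mean x̄ = (19 + 17 + 24 + 21 + 28 + 23 + 15 + 25 + 2 + 38)/10 = 21.2000
Numerator Σ_{t=1}^{8}(x_t−x̄)(x_{t+2}−x̄) = 160.9200
Denominator Σ(x_t−x̄)² = 783.6000
r_2 = 160.9200 / 783.6000 = 0.205

0.205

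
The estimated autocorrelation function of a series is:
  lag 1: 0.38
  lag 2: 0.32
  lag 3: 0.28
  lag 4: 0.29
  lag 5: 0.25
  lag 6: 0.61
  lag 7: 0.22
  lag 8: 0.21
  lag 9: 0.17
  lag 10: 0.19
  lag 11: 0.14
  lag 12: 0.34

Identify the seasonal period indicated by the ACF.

6

The largest autocorrelation is r_6 = 0.61; the remaining lags stay at or below 0.38. The elevated value at lag 1 (0.38), dropping to 0.32 at lag 2, reflects decaying short-term dependence rather than seasonality.
The dominant spike at lag 6 indicates a seasonal period of 6.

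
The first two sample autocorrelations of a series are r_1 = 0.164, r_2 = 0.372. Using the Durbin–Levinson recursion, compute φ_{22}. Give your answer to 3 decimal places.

φ_{22} = (r_2 − r_1²) / (1 − r_1²)
r_1² = (0.164)² = 0.026896
Numerator = 0.372 − 0.0269 = 0.3451; denominator = 1 − 0.0269 = 0.9731
φ_{22} = 0.3451 / 0.9731 = 0.355

0.355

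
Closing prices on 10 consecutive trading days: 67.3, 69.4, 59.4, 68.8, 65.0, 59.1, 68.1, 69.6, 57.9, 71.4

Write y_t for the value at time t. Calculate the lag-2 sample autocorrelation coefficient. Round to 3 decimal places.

-0.174

Mean ȳ = (67.3 + 69.4 + 59.4 + 68.8 + 65.0 + 59.1 + 68.1 + 69.6 + 57.9 + 71.4)/10 = 65.6000
Numerator Σ_{t=1}^{8}(y_t−ȳ)(y_{t+2}−ȳ) = -39.0100
Denominator Σ(y_t−ȳ)² = 223.8000
r_2 = -39.0100 / 223.8000 = -0.174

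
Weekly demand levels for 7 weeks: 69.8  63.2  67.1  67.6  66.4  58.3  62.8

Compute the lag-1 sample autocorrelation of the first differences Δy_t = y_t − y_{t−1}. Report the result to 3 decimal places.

-0.421

First differences Δy: -6.6, 3.9, 0.5, -1.2, -8.1, 4.5
Mean of differences = -1.1667
Numerator Σ(Δy_t−Δȳ)(Δy_{t+1}−Δȳ) = -58.1978
Denominator Σ(Δy_t−Δȳ)² = 138.1533
r_1(Δy) = -58.1978 / 138.1533 = -0.421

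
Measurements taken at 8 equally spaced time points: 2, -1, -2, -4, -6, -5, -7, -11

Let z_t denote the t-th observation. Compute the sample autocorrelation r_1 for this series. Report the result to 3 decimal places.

0.446

Mean z̄ = (2 − 1 − 2 − 4 − 6 − 5 − 7 − 11)/8 = -4.2500
Deviations from mean: 6.2500, 3.2500, 2.2500, 0.2500, -1.7500, -0.7500, -2.7500, -6.7500
Numerator Σ_{t=1}^{7}(z_t−z̄)(z_{t+1}−z̄) = 49.6875
Denominator Σ(z_t−z̄)² = 111.5000
r_1 = 49.6875 / 111.5000 = 0.446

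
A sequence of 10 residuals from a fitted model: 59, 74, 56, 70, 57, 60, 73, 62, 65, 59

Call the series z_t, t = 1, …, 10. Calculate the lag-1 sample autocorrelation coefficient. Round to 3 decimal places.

Mean z̄ = (59 + 74 + 56 + 70 + 57 + 60 + 73 + 62 + 65 + 59)/10 = 63.5000
Numerator Σ_{t=1}^{9}(z_t−z̄)(z_{t+1}−z̄) = -250.7500
Denominator Σ(z_t−z̄)² = 398.5000
r_1 = -250.7500 / 398.5000 = -0.629

-0.629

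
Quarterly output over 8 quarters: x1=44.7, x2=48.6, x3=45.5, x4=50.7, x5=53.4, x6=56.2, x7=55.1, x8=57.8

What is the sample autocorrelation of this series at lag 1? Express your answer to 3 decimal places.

0.524

Mean x̄ = (44.7 + 48.6 + 45.5 + 50.7 + 53.4 + 56.2 + 55.1 + 57.8)/8 = 51.5000
Deviations from mean: -6.8000, -2.9000, -6.0000, -0.8000, 1.9000, 4.7000, 3.6000, 6.3000
Σ(x_t−x̄)(x_{t+1}−x̄) = (19.7200) + (17.4000) + (4.8000) + (-1.5200) + (8.9300) + (16.9200) + (22.6800) = 88.9300
Denominator Σ(x_t−x̄)² = 169.6400
r_1 = 88.9300 / 169.6400 = 0.524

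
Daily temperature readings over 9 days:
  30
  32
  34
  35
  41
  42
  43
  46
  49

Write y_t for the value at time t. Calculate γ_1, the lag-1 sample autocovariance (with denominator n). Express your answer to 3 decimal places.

Mean ȳ = (30 + 32 + 34 + 35 + 41 + 42 + 43 + 46 + 49)/9 = 39.1111
Σ_{t=1}^{8}(y_t−ȳ)(y_{t+1}−ȳ) = 225.9877
γ_1 = 225.9877 / 9 = 25.110

25.110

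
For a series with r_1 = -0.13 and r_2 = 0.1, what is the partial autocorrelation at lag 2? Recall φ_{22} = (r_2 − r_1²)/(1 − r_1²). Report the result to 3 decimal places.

0.085

φ_{22} = (r_2 − r_1²) / (1 − r_1²)
r_1² = (-0.13)² = 0.0169
Numerator = 0.1 − 0.0169 = 0.0831; denominator = 1 − 0.0169 = 0.9831
φ_{22} = 0.0831 / 0.9831 = 0.085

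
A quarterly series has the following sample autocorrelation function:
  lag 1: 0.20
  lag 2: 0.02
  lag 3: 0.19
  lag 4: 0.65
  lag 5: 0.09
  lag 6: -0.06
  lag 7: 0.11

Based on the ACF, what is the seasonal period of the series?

4

The largest autocorrelation is r_4 = 0.65; the remaining lags stay at or below 0.20. The elevated value at lag 1 (0.20), dropping to 0.02 at lag 2, reflects decaying short-term dependence rather than seasonality.
The dominant spike at lag 4 indicates a seasonal period of 4.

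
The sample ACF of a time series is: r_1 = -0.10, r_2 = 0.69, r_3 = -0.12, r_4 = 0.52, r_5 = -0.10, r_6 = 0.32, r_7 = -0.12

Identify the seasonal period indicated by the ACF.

The largest autocorrelation is r_2 = 0.69, with weaker echoes at lags 4 (0.52) and 6 (0.32); the remaining lags stay at or below -0.10.
The dominant spike at lag 2 indicates a seasonal period of 2.

2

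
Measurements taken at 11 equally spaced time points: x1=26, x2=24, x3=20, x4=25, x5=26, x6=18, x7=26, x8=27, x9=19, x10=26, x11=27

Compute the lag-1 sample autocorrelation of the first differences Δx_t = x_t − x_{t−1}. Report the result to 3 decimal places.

-0.444

First differences Δx: -2, -4, 5, 1, -8, 8, 1, -8, 7, 1
Mean of differences = 0.1000
Numerator Σ(Δx_t−Δx̄)(Δx_{t+1}−Δx̄) = -128.2100
Denominator Σ(Δx_t−Δx̄)² = 288.9000
r_1(Δx) = -128.2100 / 288.9000 = -0.444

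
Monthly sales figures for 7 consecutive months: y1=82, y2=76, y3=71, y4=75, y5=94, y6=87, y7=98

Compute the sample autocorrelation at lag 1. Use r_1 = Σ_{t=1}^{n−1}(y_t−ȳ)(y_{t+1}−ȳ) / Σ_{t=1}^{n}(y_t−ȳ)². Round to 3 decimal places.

Mean ȳ = (82 + 76 + 71 + 75 + 94 + 87 + 98)/7 = 83.2857
Deviations from mean: -1.2857, -7.2857, -12.2857, -8.2857, 10.7143, 3.7143, 14.7143
Σ(y_t−ȳ)(y_{t+1}−ȳ) = (9.3673) + (89.5102) + (101.7959) + (-88.7755) + (39.7959) + (54.6531) = 206.3469
Denominator Σ(y_t−ȳ)² = 619.4286
r_1 = 206.3469 / 619.4286 = 0.333

0.333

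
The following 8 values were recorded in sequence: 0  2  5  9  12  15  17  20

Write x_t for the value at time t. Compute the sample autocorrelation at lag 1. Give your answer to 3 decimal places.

Mean x̄ = (0 + 2 + 5 + 9 + 12 + 15 + 17 + 20)/8 = 10.0000
Numerator Σ_{t=1}^{7}(x_t−x̄)(x_{t+1}−x̄) = 238.0000
Denominator Σ(x_t−x̄)² = 368.0000
r_1 = 238.0000 / 368.0000 = 0.647

0.647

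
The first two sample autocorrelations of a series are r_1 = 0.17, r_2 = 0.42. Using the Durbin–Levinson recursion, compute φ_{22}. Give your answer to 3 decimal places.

0.403

φ_{22} = (r_2 − r_1²) / (1 − r_1²)
r_1² = (0.17)² = 0.0289
Numerator = 0.42 − 0.0289 = 0.3911; denominator = 1 − 0.0289 = 0.9711
φ_{22} = 0.3911 / 0.9711 = 0.403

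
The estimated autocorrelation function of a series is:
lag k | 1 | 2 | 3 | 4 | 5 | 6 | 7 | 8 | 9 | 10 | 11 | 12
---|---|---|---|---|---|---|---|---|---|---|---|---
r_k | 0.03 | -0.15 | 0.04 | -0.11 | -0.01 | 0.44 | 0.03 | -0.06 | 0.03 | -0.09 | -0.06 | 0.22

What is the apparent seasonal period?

6

The largest autocorrelation is r_6 = 0.44, with a weaker echo at lag 12 (0.22); the remaining lags stay at or below 0.04.
The dominant spike at lag 6 indicates a seasonal period of 6.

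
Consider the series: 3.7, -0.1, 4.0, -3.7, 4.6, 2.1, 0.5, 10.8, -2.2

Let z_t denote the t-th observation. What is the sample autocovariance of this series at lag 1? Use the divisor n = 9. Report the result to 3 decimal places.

-9.430

Mean z̄ = (3.7 − 0.1 + 4.0 − 3.7 + 4.6 + 2.1 + 0.5 + 10.8 − 2.2)/9 = 2.1889
Σ_{t=1}^{8}(z_t−z̄)(z_{t+1}−z̄) = -84.8690
γ_1 = -84.8690 / 9 = -9.430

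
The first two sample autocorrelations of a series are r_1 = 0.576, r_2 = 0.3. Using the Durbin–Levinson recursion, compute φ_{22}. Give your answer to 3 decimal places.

φ_{22} = (r_2 − r_1²) / (1 − r_1²)
r_1² = (0.576)² = 0.331776
Numerator = 0.3 − 0.3318 = -0.0318; denominator = 1 − 0.3318 = 0.6682
φ_{22} = -0.0318 / 0.6682 = -0.048

-0.048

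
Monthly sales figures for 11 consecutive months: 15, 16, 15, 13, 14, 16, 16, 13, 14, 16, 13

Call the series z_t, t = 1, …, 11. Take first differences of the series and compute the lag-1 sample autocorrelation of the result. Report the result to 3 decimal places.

-0.180

First differences Δz: 1, -1, -2, 1, 2, 0, -3, 1, 2, -3
Mean of differences = -0.2000
Numerator Σ(Δz_t−Δz̄)(Δz_{t+1}−Δz̄) = -6.0400
Denominator Σ(Δz_t−Δz̄)² = 33.6000
r_1(Δz) = -6.0400 / 33.6000 = -0.180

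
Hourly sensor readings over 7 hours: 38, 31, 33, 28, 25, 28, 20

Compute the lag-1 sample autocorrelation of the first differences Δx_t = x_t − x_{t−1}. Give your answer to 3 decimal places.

First differences Δx: -7, 2, -5, -3, 3, -8
Mean of differences = -3.0000
Numerator Σ(Δx_t−Δx̄)(Δx_{t+1}−Δx̄) = -60.0000
Denominator Σ(Δx_t−Δx̄)² = 106.0000
r_1(Δx) = -60.0000 / 106.0000 = -0.566

-0.566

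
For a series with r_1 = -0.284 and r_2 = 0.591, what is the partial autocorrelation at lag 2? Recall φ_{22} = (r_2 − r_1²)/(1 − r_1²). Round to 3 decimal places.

0.555

φ_{22} = (r_2 − r_1²) / (1 − r_1²)
r_1² = (-0.284)² = 0.080656
Numerator = 0.591 − 0.0807 = 0.5103; denominator = 1 − 0.0807 = 0.9193
φ_{22} = 0.5103 / 0.9193 = 0.555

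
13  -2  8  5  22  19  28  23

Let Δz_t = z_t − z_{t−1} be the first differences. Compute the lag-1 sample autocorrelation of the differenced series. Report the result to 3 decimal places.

-0.551

First differences Δz: -15, 10, -3, 17, -3, 9, -5
Mean of differences = 1.4286
Numerator Σ(Δz_t−Δz̄)(Δz_{t+1}−Δz̄) = -398.8980
Denominator Σ(Δz_t−Δz̄)² = 723.7143
r_1(Δz) = -398.8980 / 723.7143 = -0.551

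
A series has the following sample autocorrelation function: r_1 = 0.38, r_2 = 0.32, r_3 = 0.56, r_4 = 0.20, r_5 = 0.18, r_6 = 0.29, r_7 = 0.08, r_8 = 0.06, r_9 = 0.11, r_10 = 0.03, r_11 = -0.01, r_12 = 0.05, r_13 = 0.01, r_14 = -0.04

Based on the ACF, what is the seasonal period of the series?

The largest autocorrelation is r_3 = 0.56; the remaining lags stay at or below 0.38. The elevated value at lag 1 (0.38), dropping to 0.32 at lag 2, reflects decaying short-term dependence rather than seasonality.
The dominant spike at lag 3 indicates a seasonal period of 3.

3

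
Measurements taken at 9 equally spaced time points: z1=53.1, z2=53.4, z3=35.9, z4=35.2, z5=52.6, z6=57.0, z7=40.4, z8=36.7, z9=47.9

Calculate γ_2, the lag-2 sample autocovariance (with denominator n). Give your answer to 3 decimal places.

-54.317

Mean z̄ = (53.1 + 53.4 + 35.9 + 35.2 + 52.6 + 57.0 + 40.4 + 36.7 + 47.9)/9 = 45.8000
Σ_{t=1}^{7}(z_t−z̄)(z_{t+2}−z̄) = -488.8500
γ_2 = -488.8500 / 9 = -54.317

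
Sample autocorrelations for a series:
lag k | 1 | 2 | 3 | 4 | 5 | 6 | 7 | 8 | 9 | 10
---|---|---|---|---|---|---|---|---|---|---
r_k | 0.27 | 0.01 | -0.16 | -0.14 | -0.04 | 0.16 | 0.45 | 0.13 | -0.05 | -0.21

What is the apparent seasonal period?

The largest autocorrelation is r_7 = 0.45; the remaining lags stay at or below 0.27. The elevated value at lag 1 (0.27), dropping to 0.01 at lag 2, reflects decaying short-term dependence rather than seasonality.
The dominant spike at lag 7 indicates a seasonal period of 7.

7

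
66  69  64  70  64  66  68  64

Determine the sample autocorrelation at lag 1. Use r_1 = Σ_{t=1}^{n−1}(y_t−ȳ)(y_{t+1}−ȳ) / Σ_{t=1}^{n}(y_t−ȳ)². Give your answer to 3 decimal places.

Mean ȳ = (66 + 69 + 64 + 70 + 64 + 66 + 68 + 64)/8 = 66.3750
Deviations from mean: -0.3750, 2.6250, -2.3750, 3.6250, -2.3750, -0.3750, 1.6250, -2.3750
Numerator Σ_{t=1}^{7}(y_t−ȳ)(y_{t+1}−ȳ) = -28.0156
Denominator Σ(y_t−ȳ)² = 39.8750
r_1 = -28.0156 / 39.8750 = -0.703

-0.703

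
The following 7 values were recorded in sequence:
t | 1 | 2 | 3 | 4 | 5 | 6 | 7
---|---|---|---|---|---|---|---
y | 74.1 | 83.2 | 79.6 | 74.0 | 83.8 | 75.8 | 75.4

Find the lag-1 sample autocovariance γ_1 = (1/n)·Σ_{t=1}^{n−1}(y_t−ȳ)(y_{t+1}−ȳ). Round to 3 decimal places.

-6.930

Mean ȳ = (74.1 + 83.2 + 79.6 + 74.0 + 83.8 + 75.8 + 75.4)/7 = 77.9857
Σ_{t=1}^{6}(y_t−ȳ)(y_{t+1}−ȳ) = -48.5088
γ_1 = -48.5088 / 7 = -6.930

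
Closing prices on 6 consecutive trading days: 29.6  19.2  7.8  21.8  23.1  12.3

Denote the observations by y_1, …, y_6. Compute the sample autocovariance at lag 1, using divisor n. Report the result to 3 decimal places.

Mean ȳ = (29.6 + 19.2 + 7.8 + 21.8 + 23.1 + 12.3)/6 = 18.9667
Deviations: 10.6333, 0.2333, -11.1667, 2.8333, 4.1333, -6.6667
Σ_{t=1}^{5}(y_t−ȳ)(y_{t+1}−ȳ) = -47.6078
γ_1 = -47.6078 / 6 = -7.935

-7.935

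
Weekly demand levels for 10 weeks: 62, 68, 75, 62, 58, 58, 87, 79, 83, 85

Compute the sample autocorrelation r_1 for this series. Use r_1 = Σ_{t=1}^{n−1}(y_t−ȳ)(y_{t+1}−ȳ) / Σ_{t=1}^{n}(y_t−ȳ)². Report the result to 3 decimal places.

Mean ȳ = (62 + 68 + 75 + 62 + 58 + 58 + 87 + 79 + 83 + 85)/10 = 71.7000
Numerator Σ_{t=1}^{9}(y_t−ȳ)(y_{t+1}−ȳ) = 447.1100
Denominator Σ(y_t−ȳ)² = 1180.1000
r_1 = 447.1100 / 1180.1000 = 0.379

0.379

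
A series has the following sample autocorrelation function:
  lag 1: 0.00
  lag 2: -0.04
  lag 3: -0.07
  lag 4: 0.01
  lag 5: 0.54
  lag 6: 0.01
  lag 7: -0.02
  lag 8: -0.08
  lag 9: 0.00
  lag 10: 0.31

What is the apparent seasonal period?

The largest autocorrelation is r_5 = 0.54, with a weaker echo at lag 10 (0.31); the remaining lags stay at or below 0.01.
The dominant spike at lag 5 indicates a seasonal period of 5.

5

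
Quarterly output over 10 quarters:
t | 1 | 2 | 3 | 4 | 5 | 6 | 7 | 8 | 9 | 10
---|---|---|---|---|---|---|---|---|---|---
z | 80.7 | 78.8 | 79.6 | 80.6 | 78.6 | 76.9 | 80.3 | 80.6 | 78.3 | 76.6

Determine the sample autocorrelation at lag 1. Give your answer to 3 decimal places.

0.021

Mean z̄ = (80.7 + 78.8 + 79.6 + 80.6 + 78.6 + 76.9 + 80.3 + 80.6 + 78.3 + 76.6)/10 = 79.1000
Numerator Σ_{t=1}^{9}(z_t−z̄)(z_{t+1}−z̄) = 0.4300
Denominator Σ(z_t−z̄)² = 20.8200
r_1 = 0.4300 / 20.8200 = 0.021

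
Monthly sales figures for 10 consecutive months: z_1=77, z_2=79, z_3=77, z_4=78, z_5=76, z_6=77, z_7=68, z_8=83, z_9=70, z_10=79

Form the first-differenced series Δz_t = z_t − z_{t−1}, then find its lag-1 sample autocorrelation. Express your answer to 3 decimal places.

-0.815

First differences Δz: 2, -2, 1, -2, 1, -9, 15, -13, 9
Mean of differences = 0.2222
Numerator Σ(Δz_t−Δz̄)(Δz_{t+1}−Δz̄) = -464.0494
Denominator Σ(Δz_t−Δz̄)² = 569.5556
r_1(Δz) = -464.0494 / 569.5556 = -0.815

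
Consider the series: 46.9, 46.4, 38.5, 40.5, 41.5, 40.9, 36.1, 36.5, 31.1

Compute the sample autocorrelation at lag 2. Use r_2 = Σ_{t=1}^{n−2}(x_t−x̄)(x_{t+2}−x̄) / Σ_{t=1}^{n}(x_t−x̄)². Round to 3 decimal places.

0.081

Mean x̄ = (46.9 + 46.4 + 38.5 + 40.5 + 41.5 + 40.9 + 36.1 + 36.5 + 31.1)/9 = 39.8222
Numerator Σ_{t=1}^{7}(x_t−x̄)(x_{t+2}−x̄) = 16.2523
Denominator Σ(x_t−x̄)² = 200.5156
r_2 = 16.2523 / 200.5156 = 0.081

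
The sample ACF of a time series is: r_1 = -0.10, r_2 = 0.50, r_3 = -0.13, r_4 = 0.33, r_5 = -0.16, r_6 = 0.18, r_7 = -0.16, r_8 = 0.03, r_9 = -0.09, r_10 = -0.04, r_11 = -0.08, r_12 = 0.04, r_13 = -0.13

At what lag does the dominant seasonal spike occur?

The largest autocorrelation is r_2 = 0.50, with weaker echoes at lags 4 (0.33) and 6 (0.18); the remaining lags stay at or below 0.04.
The dominant spike at lag 2 indicates a seasonal period of 2.

2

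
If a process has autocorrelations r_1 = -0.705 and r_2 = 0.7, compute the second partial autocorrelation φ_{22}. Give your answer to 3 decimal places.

0.404

φ_{22} = (r_2 − r_1²) / (1 − r_1²)
r_1² = (-0.705)² = 0.497025
Numerator = 0.7 − 0.4970 = 0.2030; denominator = 1 − 0.4970 = 0.5030
φ_{22} = 0.2030 / 0.5030 = 0.404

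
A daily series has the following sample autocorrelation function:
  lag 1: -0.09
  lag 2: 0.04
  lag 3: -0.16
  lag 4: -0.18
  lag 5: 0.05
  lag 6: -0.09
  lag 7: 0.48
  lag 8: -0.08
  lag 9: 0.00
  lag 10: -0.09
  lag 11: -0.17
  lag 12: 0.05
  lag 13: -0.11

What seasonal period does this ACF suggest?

7

The largest autocorrelation is r_7 = 0.48; the remaining lags stay at or below 0.05.
The dominant spike at lag 7 indicates a seasonal period of 7.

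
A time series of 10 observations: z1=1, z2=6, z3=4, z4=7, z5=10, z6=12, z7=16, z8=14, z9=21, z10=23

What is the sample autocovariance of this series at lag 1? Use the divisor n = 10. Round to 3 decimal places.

Mean z̄ = (1 + 6 + 4 + 7 + 10 + 12 + 16 + 14 + 21 + 23)/10 = 11.4000
Σ_{t=1}^{9}(z_t−z̄)(z_{t+1}−z̄) = 285.0400
γ_1 = 285.0400 / 10 = 28.504

28.504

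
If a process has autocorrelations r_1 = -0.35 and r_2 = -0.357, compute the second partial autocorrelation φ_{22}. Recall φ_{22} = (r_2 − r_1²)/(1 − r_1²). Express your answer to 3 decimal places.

-0.546

φ_{22} = (r_2 − r_1²) / (1 − r_1²)
r_1² = (-0.35)² = 0.1225
Numerator = -0.357 − 0.1225 = -0.4795; denominator = 1 − 0.1225 = 0.8775
φ_{22} = -0.4795 / 0.8775 = -0.546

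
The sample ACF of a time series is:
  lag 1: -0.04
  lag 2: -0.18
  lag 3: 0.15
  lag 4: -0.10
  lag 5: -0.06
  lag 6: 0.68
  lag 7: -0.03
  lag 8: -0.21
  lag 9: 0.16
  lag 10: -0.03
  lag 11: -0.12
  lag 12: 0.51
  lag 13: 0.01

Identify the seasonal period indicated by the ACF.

The largest autocorrelation is r_6 = 0.68, with a weaker echo at lag 12 (0.51); the remaining lags stay at or below 0.16.
The dominant spike at lag 6 indicates a seasonal period of 6.

6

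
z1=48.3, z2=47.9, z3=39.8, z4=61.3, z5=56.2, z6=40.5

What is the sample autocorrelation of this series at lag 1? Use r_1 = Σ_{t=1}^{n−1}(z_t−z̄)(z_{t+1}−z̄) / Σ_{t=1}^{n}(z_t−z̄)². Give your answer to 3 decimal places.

-0.207

Mean z̄ = (48.3 + 47.9 + 39.8 + 61.3 + 56.2 + 40.5)/6 = 49.0000
Numerator Σ_{t=1}^{5}(z_t−z̄)(z_{t+1}−z̄) = -74.9100
Denominator Σ(z_t−z̄)² = 361.7200
r_1 = -74.9100 / 361.7200 = -0.207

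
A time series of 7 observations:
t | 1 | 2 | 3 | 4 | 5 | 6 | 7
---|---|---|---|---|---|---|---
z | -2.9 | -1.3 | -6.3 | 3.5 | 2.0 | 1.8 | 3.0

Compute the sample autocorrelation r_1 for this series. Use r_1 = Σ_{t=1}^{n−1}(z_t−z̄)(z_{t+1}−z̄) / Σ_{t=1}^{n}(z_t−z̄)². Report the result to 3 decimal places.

Mean z̄ = (-2.9 − 1.3 − 6.3 + 3.5 + 2.0 + 1.8 + 3.0)/7 = -0.0286
Σ(z_t−z̄)(z_{t+1}−z̄) = (3.6508) + (7.9737) + (-22.1292) + (7.1580) + (3.7094) + (5.5380) = 5.9006
Denominator Σ(z_t−z̄)² = 78.2743
r_1 = 5.9006 / 78.2743 = 0.075

0.075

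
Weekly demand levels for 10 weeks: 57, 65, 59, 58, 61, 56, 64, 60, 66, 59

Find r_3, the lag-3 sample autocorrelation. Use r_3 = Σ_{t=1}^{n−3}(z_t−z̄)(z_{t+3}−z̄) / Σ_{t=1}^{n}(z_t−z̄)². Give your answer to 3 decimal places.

-0.200

Mean z̄ = (57 + 65 + 59 + 58 + 61 + 56 + 64 + 60 + 66 + 59)/10 = 60.5000
Σ(z_t−z̄)(z_{t+3}−z̄) = (8.7500) + (2.2500) + (6.7500) + (-8.7500) + (-0.2500) + (-24.7500) + (-5.2500) = -21.2500
Denominator Σ(z_t−z̄)² = 106.5000
r_3 = -21.2500 / 106.5000 = -0.200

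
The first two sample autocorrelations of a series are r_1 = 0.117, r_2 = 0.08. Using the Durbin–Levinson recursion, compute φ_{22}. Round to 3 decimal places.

φ_{22} = (r_2 − r_1²) / (1 − r_1²)
r_1² = (0.117)² = 0.013689
Numerator = 0.08 − 0.0137 = 0.0663; denominator = 1 − 0.0137 = 0.9863
φ_{22} = 0.0663 / 0.9863 = 0.067

0.067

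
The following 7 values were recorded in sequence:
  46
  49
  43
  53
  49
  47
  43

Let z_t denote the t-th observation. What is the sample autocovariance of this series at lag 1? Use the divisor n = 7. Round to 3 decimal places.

Mean z̄ = (46 + 49 + 43 + 53 + 49 + 47 + 43)/7 = 47.1429
Σ_{t=1}^{6}(z_t−z̄)(z_{t+1}−z̄) = -22.8776
γ_1 = -22.8776 / 7 = -3.268

-3.268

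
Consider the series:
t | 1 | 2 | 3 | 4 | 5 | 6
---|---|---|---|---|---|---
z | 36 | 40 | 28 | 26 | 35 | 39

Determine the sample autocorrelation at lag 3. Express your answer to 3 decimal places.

-0.241

Mean z̄ = (36 + 40 + 28 + 26 + 35 + 39)/6 = 34.0000
Σ(z_t−z̄)(z_{t+3}−z̄) = (-16.0000) + (6.0000) + (-30.0000) = -40.0000
Denominator Σ(z_t−z̄)² = 166.0000
r_3 = -40.0000 / 166.0000 = -0.241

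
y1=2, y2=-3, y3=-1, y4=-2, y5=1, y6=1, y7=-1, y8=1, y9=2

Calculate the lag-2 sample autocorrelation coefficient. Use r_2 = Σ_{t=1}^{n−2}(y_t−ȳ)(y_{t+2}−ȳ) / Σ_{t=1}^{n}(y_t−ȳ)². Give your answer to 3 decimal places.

-0.038

Mean ȳ = (2 − 3 − 1 − 2 + 1 + 1 − 1 + 1 + 2)/9 = 0.0000
Numerator Σ_{t=1}^{7}(y_t−ȳ)(y_{t+2}−ȳ) = -1.0000
Denominator Σ(y_t−ȳ)² = 26.0000
r_2 = -1.0000 / 26.0000 = -0.038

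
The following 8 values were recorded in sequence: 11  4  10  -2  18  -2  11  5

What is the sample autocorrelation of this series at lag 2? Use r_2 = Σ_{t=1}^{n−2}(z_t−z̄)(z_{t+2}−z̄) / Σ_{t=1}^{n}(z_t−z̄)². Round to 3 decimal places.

Mean z̄ = (11 + 4 + 10 − 2 + 18 − 2 + 11 + 5)/8 = 6.8750
Deviations from mean: 4.1250, -2.8750, 3.1250, -8.8750, 11.1250, -8.8750, 4.1250, -1.8750
Σ(z_t−z̄)(z_{t+2}−z̄) = (12.8906) + (25.5156) + (34.7656) + (78.7656) + (45.8906) + (16.6406) = 214.4688
Denominator Σ(z_t−z̄)² = 336.8750
r_2 = 214.4688 / 336.8750 = 0.637

0.637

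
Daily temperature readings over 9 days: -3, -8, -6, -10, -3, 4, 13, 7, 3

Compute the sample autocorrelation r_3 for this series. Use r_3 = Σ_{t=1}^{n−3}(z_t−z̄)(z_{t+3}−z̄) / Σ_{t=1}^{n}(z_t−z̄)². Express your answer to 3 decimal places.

-0.244

Mean z̄ = (-3 − 8 − 6 − 10 − 3 + 4 + 13 + 7 + 3)/9 = -0.3333
Σ(z_t−z̄)(z_{t+3}−z̄) = (25.7778) + (20.4444) + (-24.5556) + (-128.8889) + (-19.5556) + (14.4444) = -112.3333
Denominator Σ(z_t−z̄)² = 460.0000
r_3 = -112.3333 / 460.0000 = -0.244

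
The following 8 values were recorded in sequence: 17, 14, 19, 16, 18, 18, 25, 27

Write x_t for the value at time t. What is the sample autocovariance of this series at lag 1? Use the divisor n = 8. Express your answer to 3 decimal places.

7.117

Mean x̄ = (17 + 14 + 19 + 16 + 18 + 18 + 25 + 27)/8 = 19.2500
Σ_{t=1}^{7}(x_t−x̄)(x_{t+1}−x̄) = 56.9375
γ_1 = 56.9375 / 8 = 7.117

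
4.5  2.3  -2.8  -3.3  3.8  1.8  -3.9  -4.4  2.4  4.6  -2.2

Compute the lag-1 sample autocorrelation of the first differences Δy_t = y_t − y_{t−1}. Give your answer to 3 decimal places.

0.038

First differences Δy: -2.2, -5.1, -0.5, 7.1, -2.0, -5.7, -0.5, 6.8, 2.2, -6.8
Mean of differences = -0.6700
Numerator Σ(Δy_t−Δȳ)(Δy_{t+1}−Δȳ) = 7.9621
Denominator Σ(Δy_t−Δȳ)² = 211.0810
r_1(Δy) = 7.9621 / 211.0810 = 0.038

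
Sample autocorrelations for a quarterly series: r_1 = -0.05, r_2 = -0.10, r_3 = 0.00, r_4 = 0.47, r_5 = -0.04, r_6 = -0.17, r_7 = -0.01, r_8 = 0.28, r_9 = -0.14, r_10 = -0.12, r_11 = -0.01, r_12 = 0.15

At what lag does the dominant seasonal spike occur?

The largest autocorrelation is r_4 = 0.47, with weaker echoes at lags 8 (0.28) and 12 (0.15); the remaining lags stay at or below 0.00.
The dominant spike at lag 4 indicates a seasonal period of 4.

4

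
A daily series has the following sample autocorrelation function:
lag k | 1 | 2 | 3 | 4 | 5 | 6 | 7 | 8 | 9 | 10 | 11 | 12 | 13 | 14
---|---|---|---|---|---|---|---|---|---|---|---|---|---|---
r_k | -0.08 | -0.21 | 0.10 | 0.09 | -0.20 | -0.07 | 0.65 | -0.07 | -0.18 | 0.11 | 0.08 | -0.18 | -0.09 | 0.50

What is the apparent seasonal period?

7

The largest autocorrelation is r_7 = 0.65, with a weaker echo at lag 14 (0.50); the remaining lags stay at or below 0.11.
The dominant spike at lag 7 indicates a seasonal period of 7.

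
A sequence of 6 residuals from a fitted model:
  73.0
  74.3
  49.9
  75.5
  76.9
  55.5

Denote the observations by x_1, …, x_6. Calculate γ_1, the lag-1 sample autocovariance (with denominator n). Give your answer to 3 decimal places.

Mean x̄ = (73.0 + 74.3 + 49.9 + 75.5 + 76.9 + 55.5)/6 = 67.5167
Deviations: 5.4833, 6.7833, -17.6167, 7.9833, 9.3833, -12.0167
Σ_{t=1}^{5}(x_t−x̄)(x_{t+1}−x̄) = -260.7903
γ_1 = -260.7903 / 6 = -43.465

-43.465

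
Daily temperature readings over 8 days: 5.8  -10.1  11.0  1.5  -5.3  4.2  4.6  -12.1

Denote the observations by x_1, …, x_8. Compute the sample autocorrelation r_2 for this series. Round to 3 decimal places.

Mean x̄ = (5.8 − 10.1 + 11.0 + 1.5 − 5.3 + 4.2 + 4.6 − 12.1)/8 = -0.0500
Deviations from mean: 5.8500, -10.0500, 11.0500, 1.5500, -5.2500, 4.2500, 4.6500, -12.0500
Numerator Σ_{t=1}^{6}(x_t−x̄)(x_{t+2}−x̄) = -77.9850
Denominator Σ(x_t−x̄)² = 472.1800
r_2 = -77.9850 / 472.1800 = -0.165

-0.165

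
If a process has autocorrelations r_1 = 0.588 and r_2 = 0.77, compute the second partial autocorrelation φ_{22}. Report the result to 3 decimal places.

φ_{22} = (r_2 − r_1²) / (1 − r_1²)
r_1² = (0.588)² = 0.345744
Numerator = 0.77 − 0.3457 = 0.4243; denominator = 1 − 0.3457 = 0.6543
φ_{22} = 0.4243 / 0.6543 = 0.648

0.648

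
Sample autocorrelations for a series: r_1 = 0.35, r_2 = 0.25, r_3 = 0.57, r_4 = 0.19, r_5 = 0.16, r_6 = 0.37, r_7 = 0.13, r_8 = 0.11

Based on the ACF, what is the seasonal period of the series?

The largest autocorrelation is r_3 = 0.57, with a weaker echo at lag 6 (0.37); the remaining lags stay at or below 0.35. The elevated value at lag 1 (0.35), dropping to 0.25 at lag 2, reflects decaying short-term dependence rather than seasonality.
The dominant spike at lag 3 indicates a seasonal period of 3.

3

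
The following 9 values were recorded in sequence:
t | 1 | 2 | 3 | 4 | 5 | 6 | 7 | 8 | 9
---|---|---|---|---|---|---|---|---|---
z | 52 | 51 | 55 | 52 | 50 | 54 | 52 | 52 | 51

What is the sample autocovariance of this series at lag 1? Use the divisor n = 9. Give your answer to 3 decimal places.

Mean z̄ = (52 + 51 + 55 + 52 + 50 + 54 + 52 + 52 + 51)/9 = 52.1111
Σ_{t=1}^{8}(z_t−z̄)(z_{t+1}−z̄) = -7.2346
γ_1 = -7.2346 / 9 = -0.804

-0.804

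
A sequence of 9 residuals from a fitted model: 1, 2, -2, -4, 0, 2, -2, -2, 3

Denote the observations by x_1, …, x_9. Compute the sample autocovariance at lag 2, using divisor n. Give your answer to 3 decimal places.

Mean x̄ = (1 + 2 − 2 − 4 + 0 + 2 − 2 − 2 + 3)/9 = -0.2222
Σ_{t=1}^{7}(x_t−x̄)(x_{t+2}−x̄) = -29.4321
γ_2 = -29.4321 / 9 = -3.270

-3.270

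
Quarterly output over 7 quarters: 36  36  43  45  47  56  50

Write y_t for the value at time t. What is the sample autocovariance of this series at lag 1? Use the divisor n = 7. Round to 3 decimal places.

Mean ȳ = (36 + 36 + 43 + 45 + 47 + 56 + 50)/7 = 44.7143
Deviations: -8.7143, -8.7143, -1.7143, 0.2857, 2.2857, 11.2857, 5.2857
Σ_{t=1}^{6}(y_t−ȳ)(y_{t+1}−ȳ) = 176.4898
γ_1 = 176.4898 / 7 = 25.213

25.213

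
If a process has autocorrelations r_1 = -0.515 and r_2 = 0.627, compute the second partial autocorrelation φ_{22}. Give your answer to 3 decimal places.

φ_{22} = (r_2 − r_1²) / (1 − r_1²)
r_1² = (-0.515)² = 0.265225
Numerator = 0.627 − 0.2652 = 0.3618; denominator = 1 − 0.2652 = 0.7348
φ_{22} = 0.3618 / 0.7348 = 0.492

0.492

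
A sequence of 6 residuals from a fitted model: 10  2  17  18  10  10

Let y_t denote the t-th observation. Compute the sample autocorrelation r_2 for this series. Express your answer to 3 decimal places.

Mean ȳ = (10 + 2 + 17 + 18 + 10 + 10)/6 = 11.1667
Deviations from mean: -1.1667, -9.1667, 5.8333, 6.8333, -1.1667, -1.1667
Numerator Σ_{t=1}^{4}(y_t−ȳ)(y_{t+2}−ȳ) = -84.2222
Denominator Σ(y_t−ȳ)² = 168.8333
r_2 = -84.2222 / 168.8333 = -0.499

-0.499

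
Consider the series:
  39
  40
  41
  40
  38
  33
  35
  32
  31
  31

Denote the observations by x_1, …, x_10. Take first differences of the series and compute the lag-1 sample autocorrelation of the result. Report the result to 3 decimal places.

-0.252

First differences Δx: 1, 1, -1, -2, -5, 2, -3, -1, 0
Mean of differences = -0.8889
Numerator Σ(Δx_t−Δx̄)(Δx_{t+1}−Δx̄) = -9.7901
Denominator Σ(Δx_t−Δx̄)² = 38.8889
r_1(Δx) = -9.7901 / 38.8889 = -0.252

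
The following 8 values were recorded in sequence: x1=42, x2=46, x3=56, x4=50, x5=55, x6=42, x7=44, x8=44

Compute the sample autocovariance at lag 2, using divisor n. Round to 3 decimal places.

-0.738

Mean x̄ = (42 + 46 + 56 + 50 + 55 + 42 + 44 + 44)/8 = 47.3750
Deviations: -5.3750, -1.3750, 8.6250, 2.6250, 7.6250, -5.3750, -3.3750, -3.3750
Σ_{t=1}^{6}(x_t−x̄)(x_{t+2}−x̄) = -5.9063
γ_2 = -5.9063 / 8 = -0.738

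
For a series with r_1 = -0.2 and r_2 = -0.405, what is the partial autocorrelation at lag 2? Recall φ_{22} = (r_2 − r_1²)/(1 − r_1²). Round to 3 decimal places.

-0.464

φ_{22} = (r_2 − r_1²) / (1 − r_1²)
r_1² = (-0.2)² = 0.04
Numerator = -0.405 − 0.0400 = -0.4450; denominator = 1 − 0.0400 = 0.9600
φ_{22} = -0.4450 / 0.9600 = -0.464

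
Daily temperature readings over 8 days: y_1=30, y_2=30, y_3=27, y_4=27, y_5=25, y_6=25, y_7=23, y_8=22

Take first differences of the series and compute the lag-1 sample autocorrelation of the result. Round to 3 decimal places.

-0.825

First differences Δy: 0, -3, 0, -2, 0, -2, -1
Mean of differences = -1.1429
Numerator Σ(Δy_t−Δȳ)(Δy_{t+1}−Δȳ) = -7.3061
Denominator Σ(Δy_t−Δȳ)² = 8.8571
r_1(Δy) = -7.3061 / 8.8571 = -0.825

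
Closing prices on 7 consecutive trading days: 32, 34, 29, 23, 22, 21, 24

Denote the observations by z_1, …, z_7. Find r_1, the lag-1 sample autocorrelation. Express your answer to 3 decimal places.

0.651

Mean z̄ = (32 + 34 + 29 + 23 + 22 + 21 + 24)/7 = 26.4286
Deviations from mean: 5.5714, 7.5714, 2.5714, -3.4286, -4.4286, -5.4286, -2.4286
Σ(z_t−z̄)(z_{t+1}−z̄) = (42.1837) + (19.4694) + (-8.8163) + (15.1837) + (24.0408) + (13.1837) = 105.2449
Denominator Σ(z_t−z̄)² = 161.7143
r_1 = 105.2449 / 161.7143 = 0.651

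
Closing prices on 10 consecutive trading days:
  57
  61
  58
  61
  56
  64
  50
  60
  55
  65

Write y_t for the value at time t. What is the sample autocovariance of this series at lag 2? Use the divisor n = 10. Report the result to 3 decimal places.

Mean ȳ = (57 + 61 + 58 + 61 + 56 + 64 + 50 + 60 + 55 + 65)/10 = 58.7000
Σ_{t=1}^{8}(y_t−ȳ)(y_{t+2}−ȳ) = 91.3200
γ_2 = 91.3200 / 10 = 9.132

9.132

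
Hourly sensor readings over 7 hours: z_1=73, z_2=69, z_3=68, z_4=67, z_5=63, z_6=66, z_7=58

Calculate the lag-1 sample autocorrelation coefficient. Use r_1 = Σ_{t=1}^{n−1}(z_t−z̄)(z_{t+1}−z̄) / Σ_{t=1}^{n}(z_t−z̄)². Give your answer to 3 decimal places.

0.185

Mean z̄ = (73 + 69 + 68 + 67 + 63 + 66 + 58)/7 = 66.2857
Deviations from mean: 6.7143, 2.7143, 1.7143, 0.7143, -3.2857, -0.2857, -8.2857
Numerator Σ_{t=1}^{6}(z_t−z̄)(z_{t+1}−z̄) = 25.0612
Denominator Σ(z_t−z̄)² = 135.4286
r_1 = 25.0612 / 135.4286 = 0.185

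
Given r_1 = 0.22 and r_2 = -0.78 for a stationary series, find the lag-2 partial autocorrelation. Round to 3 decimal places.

-0.871

φ_{22} = (r_2 − r_1²) / (1 − r_1²)
r_1² = (0.22)² = 0.0484
Numerator = -0.78 − 0.0484 = -0.8284; denominator = 1 − 0.0484 = 0.9516
φ_{22} = -0.8284 / 0.9516 = -0.871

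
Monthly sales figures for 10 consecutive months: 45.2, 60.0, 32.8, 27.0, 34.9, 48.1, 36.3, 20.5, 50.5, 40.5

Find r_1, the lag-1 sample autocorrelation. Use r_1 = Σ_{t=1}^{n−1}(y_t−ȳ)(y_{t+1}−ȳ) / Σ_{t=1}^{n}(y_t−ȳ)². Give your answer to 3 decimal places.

Mean ȳ = (45.2 + 60.0 + 32.8 + 27.0 + 34.9 + 48.1 + 36.3 + 20.5 + 50.5 + 40.5)/10 = 39.5800
Numerator Σ_{t=1}^{9}(y_t−ȳ)(y_{t+1}−ȳ) = -83.0644
Denominator Σ(y_t−ȳ)² = 1242.1760
r_1 = -83.0644 / 1242.1760 = -0.067

-0.067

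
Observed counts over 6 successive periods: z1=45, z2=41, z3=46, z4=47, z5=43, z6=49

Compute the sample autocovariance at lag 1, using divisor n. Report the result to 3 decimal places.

Mean z̄ = (45 + 41 + 46 + 47 + 43 + 49)/6 = 45.1667
Deviations: -0.1667, -4.1667, 0.8333, 1.8333, -2.1667, 3.8333
Σ_{t=1}^{5}(z_t−z̄)(z_{t+1}−z̄) = -13.5278
γ_1 = -13.5278 / 6 = -2.255

-2.255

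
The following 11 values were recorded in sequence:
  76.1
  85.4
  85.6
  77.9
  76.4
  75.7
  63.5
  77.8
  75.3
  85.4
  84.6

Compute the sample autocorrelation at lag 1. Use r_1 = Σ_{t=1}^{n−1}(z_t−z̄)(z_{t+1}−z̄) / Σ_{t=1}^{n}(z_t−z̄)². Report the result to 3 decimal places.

0.252

Mean z̄ = (76.1 + 85.4 + 85.6 + 77.9 + 76.4 + 75.7 + 63.5 + 77.8 + 75.3 + 85.4 + 84.6)/11 = 78.5182
Numerator Σ_{t=1}^{10}(z_t−z̄)(z_{t+1}−z̄) = 110.1233
Denominator Σ(z_t−z̄)² = 436.9364
r_1 = 110.1233 / 436.9364 = 0.252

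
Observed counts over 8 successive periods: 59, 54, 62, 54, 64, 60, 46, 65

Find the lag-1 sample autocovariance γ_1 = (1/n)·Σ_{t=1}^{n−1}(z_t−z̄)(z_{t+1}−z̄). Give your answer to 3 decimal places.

-19.500

Mean z̄ = (59 + 54 + 62 + 54 + 64 + 60 + 46 + 65)/8 = 58.0000
Deviations: 1.0000, -4.0000, 4.0000, -4.0000, 6.0000, 2.0000, -12.0000, 7.0000
Σ_{t=1}^{7}(z_t−z̄)(z_{t+1}−z̄) = -156.0000
γ_1 = -156.0000 / 8 = -19.500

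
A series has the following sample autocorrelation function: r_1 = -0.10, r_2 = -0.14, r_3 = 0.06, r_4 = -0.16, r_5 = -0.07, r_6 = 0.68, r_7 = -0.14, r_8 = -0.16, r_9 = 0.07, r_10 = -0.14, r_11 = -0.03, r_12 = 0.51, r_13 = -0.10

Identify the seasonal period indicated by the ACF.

The largest autocorrelation is r_6 = 0.68, with a weaker echo at lag 12 (0.51); the remaining lags stay at or below 0.07.
The dominant spike at lag 6 indicates a seasonal period of 6.

6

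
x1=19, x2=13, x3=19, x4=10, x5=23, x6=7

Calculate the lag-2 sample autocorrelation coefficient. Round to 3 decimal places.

0.520

Mean x̄ = (19 + 13 + 19 + 10 + 23 + 7)/6 = 15.1667
Deviations from mean: 3.8333, -2.1667, 3.8333, -5.1667, 7.8333, -8.1667
Σ(x_t−x̄)(x_{t+2}−x̄) = (14.6944) + (11.1944) + (30.0278) + (42.1944) = 98.1111
Denominator Σ(x_t−x̄)² = 188.8333
r_2 = 98.1111 / 188.8333 = 0.520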